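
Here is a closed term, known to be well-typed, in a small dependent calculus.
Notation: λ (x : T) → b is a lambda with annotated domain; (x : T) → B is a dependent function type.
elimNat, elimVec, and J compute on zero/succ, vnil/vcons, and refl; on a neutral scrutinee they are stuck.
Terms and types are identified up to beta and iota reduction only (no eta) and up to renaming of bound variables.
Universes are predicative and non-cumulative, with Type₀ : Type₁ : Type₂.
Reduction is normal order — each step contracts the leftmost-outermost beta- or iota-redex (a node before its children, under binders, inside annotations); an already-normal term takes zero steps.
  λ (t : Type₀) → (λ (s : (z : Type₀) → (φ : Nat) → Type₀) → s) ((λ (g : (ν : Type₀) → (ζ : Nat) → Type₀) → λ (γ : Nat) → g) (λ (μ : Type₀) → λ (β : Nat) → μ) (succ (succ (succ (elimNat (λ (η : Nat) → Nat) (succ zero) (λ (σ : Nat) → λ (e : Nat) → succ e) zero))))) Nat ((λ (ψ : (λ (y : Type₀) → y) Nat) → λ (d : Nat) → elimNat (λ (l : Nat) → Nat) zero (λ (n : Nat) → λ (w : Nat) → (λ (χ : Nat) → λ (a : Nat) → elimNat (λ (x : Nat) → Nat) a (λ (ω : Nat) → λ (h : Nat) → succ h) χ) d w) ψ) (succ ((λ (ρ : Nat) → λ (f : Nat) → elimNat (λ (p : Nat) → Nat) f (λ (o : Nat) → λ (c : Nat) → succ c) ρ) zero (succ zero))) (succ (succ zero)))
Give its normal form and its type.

resulting normal form:
  λ (t : Type₀) → Nat
inferred type:
  (t : Type₀) → Type₀


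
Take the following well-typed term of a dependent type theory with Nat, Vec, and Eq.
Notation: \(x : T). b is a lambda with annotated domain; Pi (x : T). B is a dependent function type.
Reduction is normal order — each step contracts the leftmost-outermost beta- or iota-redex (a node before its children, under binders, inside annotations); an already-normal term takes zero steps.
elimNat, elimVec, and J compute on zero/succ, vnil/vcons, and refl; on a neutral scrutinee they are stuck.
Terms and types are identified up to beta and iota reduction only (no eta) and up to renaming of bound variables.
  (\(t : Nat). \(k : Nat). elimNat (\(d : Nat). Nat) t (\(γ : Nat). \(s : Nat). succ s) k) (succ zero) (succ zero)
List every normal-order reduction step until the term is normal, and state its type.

reduction (normal order):
  (\(t : Nat). \(k : Nat). elimNat (\(d : Nat). Nat) t (\(γ : Nat). \(s : Nat). succ s) k) (succ zero) (succ zero)
  ~> (\(t : Nat). elimNat (\(k : Nat). Nat) (succ zero) (\(d : Nat). \(γ : Nat). succ γ) t) (succ zero)
  ~> elimNat (\(t : Nat). Nat) (succ zero) (\(k : Nat). \(d : Nat). succ d) (succ zero)
  ~> (\(t : Nat). \(k : Nat). succ k) zero (elimNat (\(d : Nat). Nat) (succ zero) (\(γ : Nat). \(s : Nat). succ s) zero)
  ~> (\(t : Nat). succ t) (elimNat (\(k : Nat). Nat) (succ zero) (\(d : Nat). \(γ : Nat). succ γ) zero)
  ~> succ (elimNat (\(t : Nat). Nat) (succ zero) (\(k : Nat). \(d : Nat). succ d) zero)
  ~> succ (succ zero)
type:
  Nat


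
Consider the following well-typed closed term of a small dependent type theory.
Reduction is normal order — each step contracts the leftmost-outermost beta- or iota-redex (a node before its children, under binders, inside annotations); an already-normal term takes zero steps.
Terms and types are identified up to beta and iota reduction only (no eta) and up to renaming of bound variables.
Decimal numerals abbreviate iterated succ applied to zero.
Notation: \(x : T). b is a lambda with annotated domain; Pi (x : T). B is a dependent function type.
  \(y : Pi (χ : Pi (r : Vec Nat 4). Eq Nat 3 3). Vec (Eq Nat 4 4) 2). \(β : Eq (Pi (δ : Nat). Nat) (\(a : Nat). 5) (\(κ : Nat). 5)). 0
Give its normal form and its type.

normal form:
  \(y : Pi (χ : Pi (r : Vec Nat 4). Eq Nat 3 3). Vec (Eq Nat 4 4) 2). \(β : Eq (Pi (δ : Nat). Nat) (\(a : Nat). 5) (\(κ : Nat). 5)). 0
inferred type:
  Pi (y : Pi (χ : Pi (r : Vec Nat 4). Eq Nat 3 3). Vec (Eq Nat 4 4) 2). Pi (β : Eq (Pi (δ : Nat). Nat) (\(a : Nat). 5) (\(κ : Nat). 5)). Nat
observation: no redex remains anywhere in the term; it is its own normal form.


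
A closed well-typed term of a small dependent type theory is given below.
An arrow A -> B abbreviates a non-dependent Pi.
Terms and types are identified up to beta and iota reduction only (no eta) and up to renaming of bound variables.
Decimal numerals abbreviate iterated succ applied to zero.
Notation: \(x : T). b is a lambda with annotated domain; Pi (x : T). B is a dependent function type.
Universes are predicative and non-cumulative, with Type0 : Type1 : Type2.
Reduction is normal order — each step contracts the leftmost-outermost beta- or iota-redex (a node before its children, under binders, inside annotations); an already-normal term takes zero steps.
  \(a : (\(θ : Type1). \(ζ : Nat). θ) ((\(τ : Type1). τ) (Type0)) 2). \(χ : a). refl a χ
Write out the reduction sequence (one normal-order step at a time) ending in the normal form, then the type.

normal-order reduction:
  \(a : (\(θ : Type1). \(ζ : Nat). θ) ((\(τ : Type1). τ) (Type0)) 2). \(χ : a). refl a χ
  ~> \(a : (\(θ : Nat). (\(ζ : Type1). ζ) (Type0)) 2). \(τ : a). refl a τ
  ~> \(a : (\(θ : Type1). θ) (Type0)). \(ζ : a). refl a ζ
  ~> \(a : Type0). \(θ : a). refl a θ
the term's type:
  Pi (a : Type0). Pi (θ : a). Eq a θ θ


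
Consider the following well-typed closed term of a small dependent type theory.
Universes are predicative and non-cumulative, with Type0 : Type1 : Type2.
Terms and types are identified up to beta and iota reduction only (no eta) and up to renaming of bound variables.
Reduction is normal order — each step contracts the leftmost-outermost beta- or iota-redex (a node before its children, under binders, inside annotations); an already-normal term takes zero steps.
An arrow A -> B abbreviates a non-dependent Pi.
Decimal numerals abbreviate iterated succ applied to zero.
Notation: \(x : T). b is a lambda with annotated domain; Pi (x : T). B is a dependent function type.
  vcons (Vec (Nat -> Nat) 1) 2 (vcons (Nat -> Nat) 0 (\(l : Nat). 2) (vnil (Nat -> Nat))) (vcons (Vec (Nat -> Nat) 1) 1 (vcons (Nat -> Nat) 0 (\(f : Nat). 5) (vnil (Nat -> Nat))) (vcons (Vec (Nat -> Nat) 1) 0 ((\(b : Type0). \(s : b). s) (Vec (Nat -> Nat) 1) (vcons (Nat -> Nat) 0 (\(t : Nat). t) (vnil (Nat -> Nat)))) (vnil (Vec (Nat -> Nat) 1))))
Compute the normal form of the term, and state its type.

normal form:
  vcons (Vec (Nat -> Nat) 1) 2 (vcons (Nat -> Nat) 0 (\(l : Nat). 2) (vnil (Nat -> Nat))) (vcons (Vec (Nat -> Nat) 1) 1 (vcons (Nat -> Nat) 0 (\(f : Nat). 5) (vnil (Nat -> Nat))) (vcons (Vec (Nat -> Nat) 1) 0 (vcons (Nat -> Nat) 0 (\(b : Nat). b) (vnil (Nat -> Nat))) (vnil (Vec (Nat -> Nat) 1))))
type:
  Vec (Vec (Nat -> Nat) 1) 3
observation: the term reaches its normal form after 2 normal-order steps.


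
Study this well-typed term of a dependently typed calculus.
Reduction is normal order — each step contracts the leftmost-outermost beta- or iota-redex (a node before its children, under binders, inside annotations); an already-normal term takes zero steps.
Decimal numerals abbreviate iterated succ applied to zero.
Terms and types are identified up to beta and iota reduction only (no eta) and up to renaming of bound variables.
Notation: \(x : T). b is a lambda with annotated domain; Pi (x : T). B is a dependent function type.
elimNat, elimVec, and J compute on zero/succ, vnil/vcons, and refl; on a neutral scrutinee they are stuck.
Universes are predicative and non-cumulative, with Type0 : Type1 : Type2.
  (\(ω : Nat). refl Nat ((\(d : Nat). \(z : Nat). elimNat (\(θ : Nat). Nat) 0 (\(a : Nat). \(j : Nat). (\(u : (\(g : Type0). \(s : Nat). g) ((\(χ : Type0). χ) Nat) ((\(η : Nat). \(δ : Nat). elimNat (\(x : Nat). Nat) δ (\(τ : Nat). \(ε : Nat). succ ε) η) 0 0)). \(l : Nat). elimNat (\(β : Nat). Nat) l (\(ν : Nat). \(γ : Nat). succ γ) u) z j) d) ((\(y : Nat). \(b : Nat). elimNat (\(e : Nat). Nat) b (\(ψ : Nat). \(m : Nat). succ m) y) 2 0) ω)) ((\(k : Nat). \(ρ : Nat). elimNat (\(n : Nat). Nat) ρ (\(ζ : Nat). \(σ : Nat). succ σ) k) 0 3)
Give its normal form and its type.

normal form:
  refl Nat 6
the term's type:
  Eq Nat 6 6


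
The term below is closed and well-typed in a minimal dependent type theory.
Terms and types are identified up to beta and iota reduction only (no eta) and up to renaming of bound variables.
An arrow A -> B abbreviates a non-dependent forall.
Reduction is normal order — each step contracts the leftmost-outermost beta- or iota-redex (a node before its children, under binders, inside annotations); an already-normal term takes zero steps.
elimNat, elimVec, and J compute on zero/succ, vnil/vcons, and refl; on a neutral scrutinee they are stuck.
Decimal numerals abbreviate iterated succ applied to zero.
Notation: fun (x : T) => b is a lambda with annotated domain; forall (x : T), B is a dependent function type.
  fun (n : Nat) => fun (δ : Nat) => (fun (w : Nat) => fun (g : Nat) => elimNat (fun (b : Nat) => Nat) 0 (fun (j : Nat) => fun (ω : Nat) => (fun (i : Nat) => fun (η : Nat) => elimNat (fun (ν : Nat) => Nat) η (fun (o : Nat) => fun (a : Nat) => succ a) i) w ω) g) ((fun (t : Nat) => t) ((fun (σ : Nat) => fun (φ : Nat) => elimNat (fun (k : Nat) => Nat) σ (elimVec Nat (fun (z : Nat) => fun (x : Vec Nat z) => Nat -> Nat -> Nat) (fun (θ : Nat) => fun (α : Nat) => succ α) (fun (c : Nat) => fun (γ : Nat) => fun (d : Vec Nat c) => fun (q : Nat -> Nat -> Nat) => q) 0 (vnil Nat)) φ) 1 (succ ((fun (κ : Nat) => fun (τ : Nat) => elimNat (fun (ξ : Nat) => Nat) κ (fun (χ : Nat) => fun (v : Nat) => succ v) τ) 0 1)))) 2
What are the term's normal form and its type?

normal form:
  fun (n : Nat) => fun (δ : Nat) => 6
type:
  Nat -> Nat -> Nat
observation: the leftmost-outermost redex is a beta-redex, and normalization takes 69 steps.


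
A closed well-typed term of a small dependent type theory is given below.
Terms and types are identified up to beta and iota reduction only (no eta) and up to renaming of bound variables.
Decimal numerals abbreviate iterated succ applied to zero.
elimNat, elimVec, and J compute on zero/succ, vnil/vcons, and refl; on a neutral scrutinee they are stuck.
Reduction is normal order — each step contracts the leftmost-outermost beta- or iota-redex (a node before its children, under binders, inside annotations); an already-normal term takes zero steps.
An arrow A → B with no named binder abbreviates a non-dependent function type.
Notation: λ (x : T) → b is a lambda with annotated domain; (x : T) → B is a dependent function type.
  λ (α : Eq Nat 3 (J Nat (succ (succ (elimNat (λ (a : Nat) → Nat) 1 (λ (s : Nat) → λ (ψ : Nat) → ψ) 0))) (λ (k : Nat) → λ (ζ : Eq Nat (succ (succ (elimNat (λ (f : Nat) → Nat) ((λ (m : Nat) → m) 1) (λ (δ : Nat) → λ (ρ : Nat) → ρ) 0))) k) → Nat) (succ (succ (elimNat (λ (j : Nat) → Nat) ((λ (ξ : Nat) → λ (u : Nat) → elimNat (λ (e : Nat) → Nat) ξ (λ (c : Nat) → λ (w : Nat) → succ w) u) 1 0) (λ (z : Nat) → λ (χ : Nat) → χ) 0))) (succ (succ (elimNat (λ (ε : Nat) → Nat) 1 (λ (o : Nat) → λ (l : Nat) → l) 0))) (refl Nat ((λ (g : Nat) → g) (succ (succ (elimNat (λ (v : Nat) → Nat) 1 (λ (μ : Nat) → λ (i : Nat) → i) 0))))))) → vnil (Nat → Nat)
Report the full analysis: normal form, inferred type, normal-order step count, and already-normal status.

resulting normal form:
  λ (α : Eq Nat 3 3) → vnil (Nat → Nat)
inferred type:
  Eq Nat 3 3 → Vec (Nat → Nat) 0
steps to reach normal form (normal order): 5
term was already normal: no
first redex: a J iota-redex


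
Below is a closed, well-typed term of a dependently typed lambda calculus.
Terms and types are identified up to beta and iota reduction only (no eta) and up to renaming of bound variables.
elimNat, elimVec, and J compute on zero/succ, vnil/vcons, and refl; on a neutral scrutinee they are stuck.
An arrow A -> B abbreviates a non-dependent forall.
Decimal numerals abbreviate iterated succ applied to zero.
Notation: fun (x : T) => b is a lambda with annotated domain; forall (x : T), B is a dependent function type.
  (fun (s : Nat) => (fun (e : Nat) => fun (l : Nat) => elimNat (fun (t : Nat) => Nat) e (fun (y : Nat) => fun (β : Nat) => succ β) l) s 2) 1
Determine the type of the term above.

inferred type:
  Nat


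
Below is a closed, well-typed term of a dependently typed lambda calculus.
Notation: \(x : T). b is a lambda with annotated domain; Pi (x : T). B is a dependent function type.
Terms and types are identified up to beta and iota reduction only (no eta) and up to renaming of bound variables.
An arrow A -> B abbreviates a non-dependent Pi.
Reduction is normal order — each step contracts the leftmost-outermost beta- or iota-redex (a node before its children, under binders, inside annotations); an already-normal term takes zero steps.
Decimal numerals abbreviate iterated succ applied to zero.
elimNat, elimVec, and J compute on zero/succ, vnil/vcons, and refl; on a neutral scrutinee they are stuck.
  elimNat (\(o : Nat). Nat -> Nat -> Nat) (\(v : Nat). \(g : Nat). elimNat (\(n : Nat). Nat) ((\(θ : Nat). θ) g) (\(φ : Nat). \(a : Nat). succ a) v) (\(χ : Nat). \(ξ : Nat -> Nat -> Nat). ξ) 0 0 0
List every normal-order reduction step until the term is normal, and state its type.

normal-order reduction:
  elimNat (\(o : Nat). Nat -> Nat -> Nat) (\(v : Nat). \(g : Nat). elimNat (\(n : Nat). Nat) ((\(θ : Nat). θ) g) (\(φ : Nat). \(a : Nat). succ a) v) (\(χ : Nat). \(ξ : Nat -> Nat -> Nat). ξ) 0 0 0
  ~> (\(o : Nat). \(v : Nat). elimNat (\(g : Nat). Nat) ((\(n : Nat). n) v) (\(θ : Nat). \(φ : Nat). succ φ) o) 0 0
  ~> (\(o : Nat). elimNat (\(v : Nat). Nat) ((\(g : Nat). g) o) (\(n : Nat). \(θ : Nat). succ θ) 0) 0
  ~> elimNat (\(o : Nat). Nat) ((\(v : Nat). v) 0) (\(g : Nat). \(n : Nat). succ n) 0
  ~> (\(o : Nat). o) 0
  ~> 0
type:
  Nat


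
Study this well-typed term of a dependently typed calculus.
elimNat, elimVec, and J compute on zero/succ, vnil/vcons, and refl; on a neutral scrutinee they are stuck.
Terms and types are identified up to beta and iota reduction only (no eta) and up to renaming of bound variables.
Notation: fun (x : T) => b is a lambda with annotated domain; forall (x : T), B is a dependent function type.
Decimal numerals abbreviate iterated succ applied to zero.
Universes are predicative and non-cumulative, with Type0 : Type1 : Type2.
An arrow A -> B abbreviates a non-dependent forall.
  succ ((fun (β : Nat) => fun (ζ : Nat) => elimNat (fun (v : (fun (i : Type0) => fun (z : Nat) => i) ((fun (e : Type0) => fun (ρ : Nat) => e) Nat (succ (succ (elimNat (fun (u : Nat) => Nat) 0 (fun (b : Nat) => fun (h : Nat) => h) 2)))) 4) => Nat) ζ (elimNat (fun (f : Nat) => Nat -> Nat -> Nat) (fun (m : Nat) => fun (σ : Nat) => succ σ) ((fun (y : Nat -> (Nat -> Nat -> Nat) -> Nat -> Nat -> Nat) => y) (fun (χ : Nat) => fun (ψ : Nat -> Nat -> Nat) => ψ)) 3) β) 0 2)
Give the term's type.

inferred type:
  Nat


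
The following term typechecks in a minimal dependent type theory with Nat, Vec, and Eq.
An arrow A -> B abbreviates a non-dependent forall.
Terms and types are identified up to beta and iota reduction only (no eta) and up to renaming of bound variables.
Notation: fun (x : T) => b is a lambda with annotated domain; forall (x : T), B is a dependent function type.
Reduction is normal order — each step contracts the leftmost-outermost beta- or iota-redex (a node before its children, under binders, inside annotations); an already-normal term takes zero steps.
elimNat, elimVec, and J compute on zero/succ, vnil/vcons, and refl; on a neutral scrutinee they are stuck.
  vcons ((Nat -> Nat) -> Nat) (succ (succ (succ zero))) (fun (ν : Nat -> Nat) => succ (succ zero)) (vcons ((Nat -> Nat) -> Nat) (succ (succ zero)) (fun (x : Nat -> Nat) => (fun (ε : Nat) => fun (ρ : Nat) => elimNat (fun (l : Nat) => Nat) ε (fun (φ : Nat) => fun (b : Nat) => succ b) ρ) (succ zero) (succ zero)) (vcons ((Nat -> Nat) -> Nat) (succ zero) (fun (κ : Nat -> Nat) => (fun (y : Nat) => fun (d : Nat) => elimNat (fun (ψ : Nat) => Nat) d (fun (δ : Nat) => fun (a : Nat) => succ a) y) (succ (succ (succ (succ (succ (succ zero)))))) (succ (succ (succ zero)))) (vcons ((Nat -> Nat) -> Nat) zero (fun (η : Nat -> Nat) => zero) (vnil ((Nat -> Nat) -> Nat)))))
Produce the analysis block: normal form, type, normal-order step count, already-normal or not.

reduced normal form:
  vcons ((Nat -> Nat) -> Nat) (succ (succ (succ zero))) (fun (ν : Nat -> Nat) => succ (succ zero)) (vcons ((Nat -> Nat) -> Nat) (succ (succ zero)) (fun (x : Nat -> Nat) => succ (succ zero)) (vcons ((Nat -> Nat) -> Nat) (succ zero) (fun (ε : Nat -> Nat) => succ (succ (succ (succ (succ (succ (succ (succ (succ zero))))))))) (vcons ((Nat -> Nat) -> Nat) zero (fun (ρ : Nat -> Nat) => zero) (vnil ((Nat -> Nat) -> Nat)))))
the term's type:
  Vec ((Nat -> Nat) -> Nat) (succ (succ (succ (succ zero))))
normal-order step count: 27
term was already normal: no
first redex: a beta-redex


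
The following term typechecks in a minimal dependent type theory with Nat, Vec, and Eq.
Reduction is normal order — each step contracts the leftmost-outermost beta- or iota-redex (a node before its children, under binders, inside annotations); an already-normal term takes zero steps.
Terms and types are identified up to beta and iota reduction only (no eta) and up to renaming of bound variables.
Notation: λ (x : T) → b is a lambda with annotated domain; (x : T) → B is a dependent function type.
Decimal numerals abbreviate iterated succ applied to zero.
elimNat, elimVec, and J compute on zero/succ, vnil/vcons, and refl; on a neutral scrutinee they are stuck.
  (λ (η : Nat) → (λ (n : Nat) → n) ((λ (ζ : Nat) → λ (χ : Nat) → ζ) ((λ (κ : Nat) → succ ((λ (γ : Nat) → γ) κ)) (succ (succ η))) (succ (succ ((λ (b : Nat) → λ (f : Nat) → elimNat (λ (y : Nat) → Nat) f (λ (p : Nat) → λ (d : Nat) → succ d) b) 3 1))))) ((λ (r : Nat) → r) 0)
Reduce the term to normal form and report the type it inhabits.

resulting normal form:
  3
inferred type:
  Nat
observation: the first redex contracted is a beta-redex; the normal form is reached in 7 normal-order steps.


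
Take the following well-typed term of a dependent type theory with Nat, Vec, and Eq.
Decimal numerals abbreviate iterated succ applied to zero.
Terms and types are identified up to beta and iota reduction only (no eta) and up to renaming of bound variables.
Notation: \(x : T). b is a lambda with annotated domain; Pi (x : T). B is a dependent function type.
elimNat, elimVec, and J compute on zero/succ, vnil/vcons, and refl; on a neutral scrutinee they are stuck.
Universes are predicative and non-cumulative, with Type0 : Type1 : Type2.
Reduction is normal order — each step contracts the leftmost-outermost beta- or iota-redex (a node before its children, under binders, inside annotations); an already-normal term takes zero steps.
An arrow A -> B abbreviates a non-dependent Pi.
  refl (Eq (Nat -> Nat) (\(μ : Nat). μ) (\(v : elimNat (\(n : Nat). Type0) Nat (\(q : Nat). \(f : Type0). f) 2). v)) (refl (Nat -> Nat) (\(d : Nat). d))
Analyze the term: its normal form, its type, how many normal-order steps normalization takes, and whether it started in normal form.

normal form:
  refl (Eq (Nat -> Nat) (\(μ : Nat). μ) (\(v : Nat). v)) (refl (Nat -> Nat) (\(n : Nat). n))
the term's type:
  Eq (Eq (Nat -> Nat) (\(μ : Nat). μ) (\(v : Nat). v)) (refl (Nat -> Nat) (\(n : Nat). n)) (refl (Nat -> Nat) (\(q : Nat). q))
steps to reach normal form (normal order): 7
already normal: no
first contracted redex: an elimNat iota-redex


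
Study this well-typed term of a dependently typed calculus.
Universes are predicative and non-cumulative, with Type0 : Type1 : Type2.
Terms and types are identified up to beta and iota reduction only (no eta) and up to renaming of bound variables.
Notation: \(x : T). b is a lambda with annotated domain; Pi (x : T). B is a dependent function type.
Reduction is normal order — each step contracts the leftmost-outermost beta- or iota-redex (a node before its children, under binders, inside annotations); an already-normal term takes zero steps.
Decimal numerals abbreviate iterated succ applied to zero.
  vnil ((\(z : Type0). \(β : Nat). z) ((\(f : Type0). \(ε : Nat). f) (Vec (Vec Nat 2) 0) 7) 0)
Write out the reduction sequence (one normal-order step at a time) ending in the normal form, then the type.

reduction (normal order):
  vnil ((\(z : Type0). \(β : Nat). z) ((\(f : Type0). \(ε : Nat). f) (Vec (Vec Nat 2) 0) 7) 0)
  ~> vnil ((\(z : Nat). (\(β : Type0). \(f : Nat). β) (Vec (Vec Nat 2) 0) 7) 0)
  ~> vnil ((\(z : Type0). \(β : Nat). z) (Vec (Vec Nat 2) 0) 7)
  ~> vnil ((\(z : Nat). Vec (Vec Nat 2) 0) 7)
  ~> vnil (Vec (Vec Nat 2) 0)
the term's type:
  Vec (Vec (Vec Nat 2) 0) 0


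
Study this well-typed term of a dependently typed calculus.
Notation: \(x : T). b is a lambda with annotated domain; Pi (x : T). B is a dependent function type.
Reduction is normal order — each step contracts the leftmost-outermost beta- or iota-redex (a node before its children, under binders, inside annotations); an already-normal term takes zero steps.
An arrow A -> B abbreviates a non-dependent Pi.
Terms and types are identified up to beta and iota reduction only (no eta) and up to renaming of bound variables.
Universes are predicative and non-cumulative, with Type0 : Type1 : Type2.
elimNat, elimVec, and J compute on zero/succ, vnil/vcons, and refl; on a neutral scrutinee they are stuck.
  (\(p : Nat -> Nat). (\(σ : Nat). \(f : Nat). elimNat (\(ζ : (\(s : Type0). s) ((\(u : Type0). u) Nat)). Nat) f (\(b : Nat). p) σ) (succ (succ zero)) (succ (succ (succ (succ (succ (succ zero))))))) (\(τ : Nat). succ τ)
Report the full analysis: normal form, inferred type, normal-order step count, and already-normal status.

normal form:
  succ (succ (succ (succ (succ (succ (succ (succ zero)))))))
inferred type:
  Nat
reduction steps (normal order): 10
term was already normal: no
first redex: a beta-redex


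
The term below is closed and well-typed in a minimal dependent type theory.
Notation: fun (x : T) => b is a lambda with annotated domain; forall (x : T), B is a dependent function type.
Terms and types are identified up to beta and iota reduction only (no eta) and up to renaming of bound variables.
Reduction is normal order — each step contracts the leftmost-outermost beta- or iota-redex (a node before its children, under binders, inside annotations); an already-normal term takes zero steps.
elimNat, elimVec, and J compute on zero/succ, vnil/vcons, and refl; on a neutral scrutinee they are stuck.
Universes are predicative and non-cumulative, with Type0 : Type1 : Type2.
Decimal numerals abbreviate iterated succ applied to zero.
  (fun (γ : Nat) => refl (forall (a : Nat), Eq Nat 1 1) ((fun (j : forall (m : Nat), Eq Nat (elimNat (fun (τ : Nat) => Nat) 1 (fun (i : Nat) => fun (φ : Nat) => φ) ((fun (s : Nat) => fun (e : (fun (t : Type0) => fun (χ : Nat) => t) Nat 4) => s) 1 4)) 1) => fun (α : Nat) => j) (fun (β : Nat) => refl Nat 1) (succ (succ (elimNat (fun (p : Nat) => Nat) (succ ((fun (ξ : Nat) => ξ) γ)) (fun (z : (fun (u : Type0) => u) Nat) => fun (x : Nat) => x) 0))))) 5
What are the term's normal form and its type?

resulting normal form:
  refl (forall (γ : Nat), Eq Nat 1 1) (fun (a : Nat) => refl Nat 1)
the term's type:
  Eq (forall (γ : Nat), Eq Nat 1 1) (fun (a : Nat) => refl Nat 1) (fun (j : Nat) => refl Nat 1)


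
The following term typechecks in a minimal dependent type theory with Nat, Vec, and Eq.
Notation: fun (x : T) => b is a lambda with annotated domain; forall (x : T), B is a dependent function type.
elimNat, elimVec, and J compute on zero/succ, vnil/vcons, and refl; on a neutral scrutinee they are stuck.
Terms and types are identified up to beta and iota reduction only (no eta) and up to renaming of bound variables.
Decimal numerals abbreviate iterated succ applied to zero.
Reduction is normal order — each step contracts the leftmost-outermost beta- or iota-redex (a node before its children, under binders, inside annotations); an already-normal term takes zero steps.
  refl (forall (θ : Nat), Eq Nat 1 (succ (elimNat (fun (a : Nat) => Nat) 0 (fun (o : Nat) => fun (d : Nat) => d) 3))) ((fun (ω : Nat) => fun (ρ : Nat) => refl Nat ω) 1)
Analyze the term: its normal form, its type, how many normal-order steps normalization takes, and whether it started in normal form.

resulting normal form:
  refl (forall (θ : Nat), Eq Nat 1 1) (fun (a : Nat) => refl Nat 1)
type:
  Eq (forall (θ : Nat), Eq Nat 1 1) (fun (a : Nat) => refl Nat 1) (fun (o : Nat) => refl Nat 1)
steps to reach normal form (normal order): 11
started in normal form: no
first contracted redex: an elimNat iota-redex


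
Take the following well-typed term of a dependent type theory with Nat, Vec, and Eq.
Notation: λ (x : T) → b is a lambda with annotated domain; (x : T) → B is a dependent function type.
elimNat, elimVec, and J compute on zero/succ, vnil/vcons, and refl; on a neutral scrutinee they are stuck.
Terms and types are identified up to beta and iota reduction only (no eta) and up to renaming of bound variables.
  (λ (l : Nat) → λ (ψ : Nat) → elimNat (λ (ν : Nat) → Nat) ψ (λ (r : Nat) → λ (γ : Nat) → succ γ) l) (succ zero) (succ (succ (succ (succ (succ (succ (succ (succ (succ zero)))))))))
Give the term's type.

inferred type:
  Nat


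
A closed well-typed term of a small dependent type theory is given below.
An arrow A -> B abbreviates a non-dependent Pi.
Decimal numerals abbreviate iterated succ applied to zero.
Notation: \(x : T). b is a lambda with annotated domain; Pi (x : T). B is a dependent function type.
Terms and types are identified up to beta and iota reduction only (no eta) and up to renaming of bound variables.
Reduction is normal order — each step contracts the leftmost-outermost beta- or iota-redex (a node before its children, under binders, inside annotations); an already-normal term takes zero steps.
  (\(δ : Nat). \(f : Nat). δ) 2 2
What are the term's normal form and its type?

normal form:
  2
type:
  Nat


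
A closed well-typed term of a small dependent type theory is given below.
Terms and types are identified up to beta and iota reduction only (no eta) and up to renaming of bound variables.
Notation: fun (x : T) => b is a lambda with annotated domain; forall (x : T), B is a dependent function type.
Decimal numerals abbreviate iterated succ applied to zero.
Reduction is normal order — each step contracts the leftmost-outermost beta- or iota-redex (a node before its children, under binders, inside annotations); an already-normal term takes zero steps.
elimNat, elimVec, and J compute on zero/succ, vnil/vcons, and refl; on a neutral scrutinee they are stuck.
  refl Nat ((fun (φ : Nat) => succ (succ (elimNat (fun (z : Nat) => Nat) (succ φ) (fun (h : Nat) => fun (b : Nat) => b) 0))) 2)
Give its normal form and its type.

resulting normal form:
  refl Nat 5
inferred type:
  Eq Nat 5 5
observation: 2 normal-order steps normalize the term, beginning with a beta-redex.


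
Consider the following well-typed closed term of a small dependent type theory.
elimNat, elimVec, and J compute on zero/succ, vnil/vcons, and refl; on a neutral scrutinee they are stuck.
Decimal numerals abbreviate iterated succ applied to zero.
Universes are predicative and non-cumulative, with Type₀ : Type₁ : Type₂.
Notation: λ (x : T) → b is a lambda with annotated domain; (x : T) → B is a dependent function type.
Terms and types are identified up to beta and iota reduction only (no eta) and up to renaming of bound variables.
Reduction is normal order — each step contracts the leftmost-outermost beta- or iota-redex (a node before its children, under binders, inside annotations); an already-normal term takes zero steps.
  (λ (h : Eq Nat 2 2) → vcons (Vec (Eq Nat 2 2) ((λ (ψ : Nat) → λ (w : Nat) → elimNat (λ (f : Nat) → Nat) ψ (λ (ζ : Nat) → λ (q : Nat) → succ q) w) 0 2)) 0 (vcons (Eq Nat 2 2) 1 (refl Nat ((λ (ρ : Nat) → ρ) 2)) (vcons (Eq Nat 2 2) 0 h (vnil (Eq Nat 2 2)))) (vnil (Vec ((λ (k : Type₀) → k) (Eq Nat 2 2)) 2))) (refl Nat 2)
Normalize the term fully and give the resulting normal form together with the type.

reduced normal form:
  vcons (Vec (Eq Nat 2 2) 2) 0 (vcons (Eq Nat 2 2) 1 (refl Nat 2) (vcons (Eq Nat 2 2) 0 (refl Nat 2) (vnil (Eq Nat 2 2)))) (vnil (Vec (Eq Nat 2 2) 2))
type:
  Vec (Vec (Eq Nat 2 2) 2) 1
observation: contracting a beta-redex first, the term normalizes in 12 steps.


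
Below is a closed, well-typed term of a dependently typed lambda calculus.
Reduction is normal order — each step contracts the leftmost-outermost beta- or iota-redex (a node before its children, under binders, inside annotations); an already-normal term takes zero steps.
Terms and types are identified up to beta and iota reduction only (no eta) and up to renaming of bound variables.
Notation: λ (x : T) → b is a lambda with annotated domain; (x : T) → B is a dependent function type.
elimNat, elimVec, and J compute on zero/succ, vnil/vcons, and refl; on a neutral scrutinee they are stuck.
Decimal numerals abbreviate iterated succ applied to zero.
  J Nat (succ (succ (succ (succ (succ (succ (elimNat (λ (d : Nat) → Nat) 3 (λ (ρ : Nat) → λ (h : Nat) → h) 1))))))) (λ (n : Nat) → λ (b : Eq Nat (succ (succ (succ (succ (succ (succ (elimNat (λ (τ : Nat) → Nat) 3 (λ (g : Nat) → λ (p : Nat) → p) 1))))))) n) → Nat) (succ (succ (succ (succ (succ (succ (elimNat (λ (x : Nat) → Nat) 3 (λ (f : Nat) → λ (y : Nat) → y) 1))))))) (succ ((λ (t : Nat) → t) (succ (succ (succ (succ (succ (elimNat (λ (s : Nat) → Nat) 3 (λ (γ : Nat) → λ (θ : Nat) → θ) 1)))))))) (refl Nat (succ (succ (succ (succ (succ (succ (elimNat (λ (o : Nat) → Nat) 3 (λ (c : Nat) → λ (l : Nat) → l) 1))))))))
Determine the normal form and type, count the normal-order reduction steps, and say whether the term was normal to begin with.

normal form:
  9
type:
  Nat
reduction steps (normal order): 5
term was already normal: no
first contracted redex: a J iota-redex


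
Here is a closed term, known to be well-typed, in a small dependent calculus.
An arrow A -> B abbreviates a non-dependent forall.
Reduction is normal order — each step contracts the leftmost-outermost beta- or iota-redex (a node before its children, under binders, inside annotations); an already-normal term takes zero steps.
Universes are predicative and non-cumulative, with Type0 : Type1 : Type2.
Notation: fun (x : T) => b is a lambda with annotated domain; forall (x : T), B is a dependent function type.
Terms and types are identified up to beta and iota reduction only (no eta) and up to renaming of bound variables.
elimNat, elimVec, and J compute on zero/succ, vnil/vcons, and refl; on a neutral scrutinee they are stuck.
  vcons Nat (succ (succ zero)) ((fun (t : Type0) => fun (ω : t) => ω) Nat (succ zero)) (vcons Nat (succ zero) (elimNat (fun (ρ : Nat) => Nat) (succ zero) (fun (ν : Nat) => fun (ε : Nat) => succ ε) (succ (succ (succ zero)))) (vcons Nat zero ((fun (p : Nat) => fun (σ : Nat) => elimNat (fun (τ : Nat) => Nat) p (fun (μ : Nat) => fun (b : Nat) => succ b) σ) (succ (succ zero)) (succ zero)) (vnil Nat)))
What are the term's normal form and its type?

normal form:
  vcons Nat (succ (succ zero)) (succ zero) (vcons Nat (succ zero) (succ (succ (succ (succ zero)))) (vcons Nat zero (succ (succ (succ zero))) (vnil Nat)))
inferred type:
  Vec Nat (succ (succ (succ zero)))


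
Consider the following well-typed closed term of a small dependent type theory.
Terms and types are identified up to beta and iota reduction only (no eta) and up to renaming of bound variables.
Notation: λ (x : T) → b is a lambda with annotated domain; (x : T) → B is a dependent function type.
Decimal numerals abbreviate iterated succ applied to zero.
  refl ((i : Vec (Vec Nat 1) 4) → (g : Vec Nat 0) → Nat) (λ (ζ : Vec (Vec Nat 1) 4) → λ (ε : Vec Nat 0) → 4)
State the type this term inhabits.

the term's type:
  Eq ((i : Vec (Vec Nat 1) 4) → (g : Vec Nat 0) → Nat) (λ (ζ : Vec (Vec Nat 1) 4) → λ (ε : Vec Nat 0) → 4) (λ (f : Vec (Vec Nat 1) 4) → λ (c : Vec Nat 0) → 4)


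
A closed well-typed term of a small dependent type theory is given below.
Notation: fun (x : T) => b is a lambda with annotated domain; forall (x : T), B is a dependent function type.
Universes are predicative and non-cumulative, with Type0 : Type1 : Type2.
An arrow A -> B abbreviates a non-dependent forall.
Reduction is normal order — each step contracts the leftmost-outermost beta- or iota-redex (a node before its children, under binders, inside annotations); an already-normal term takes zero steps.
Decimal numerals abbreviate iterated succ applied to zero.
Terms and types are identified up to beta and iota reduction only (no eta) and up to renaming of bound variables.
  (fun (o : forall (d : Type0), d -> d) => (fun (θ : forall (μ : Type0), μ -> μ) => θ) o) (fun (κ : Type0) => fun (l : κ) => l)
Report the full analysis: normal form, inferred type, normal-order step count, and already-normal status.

resulting normal form:
  fun (o : Type0) => fun (d : o) => d
the term's type:
  forall (o : Type0), o -> o
reduction steps (normal order): 2
already normal: no
first redex: a beta-redex


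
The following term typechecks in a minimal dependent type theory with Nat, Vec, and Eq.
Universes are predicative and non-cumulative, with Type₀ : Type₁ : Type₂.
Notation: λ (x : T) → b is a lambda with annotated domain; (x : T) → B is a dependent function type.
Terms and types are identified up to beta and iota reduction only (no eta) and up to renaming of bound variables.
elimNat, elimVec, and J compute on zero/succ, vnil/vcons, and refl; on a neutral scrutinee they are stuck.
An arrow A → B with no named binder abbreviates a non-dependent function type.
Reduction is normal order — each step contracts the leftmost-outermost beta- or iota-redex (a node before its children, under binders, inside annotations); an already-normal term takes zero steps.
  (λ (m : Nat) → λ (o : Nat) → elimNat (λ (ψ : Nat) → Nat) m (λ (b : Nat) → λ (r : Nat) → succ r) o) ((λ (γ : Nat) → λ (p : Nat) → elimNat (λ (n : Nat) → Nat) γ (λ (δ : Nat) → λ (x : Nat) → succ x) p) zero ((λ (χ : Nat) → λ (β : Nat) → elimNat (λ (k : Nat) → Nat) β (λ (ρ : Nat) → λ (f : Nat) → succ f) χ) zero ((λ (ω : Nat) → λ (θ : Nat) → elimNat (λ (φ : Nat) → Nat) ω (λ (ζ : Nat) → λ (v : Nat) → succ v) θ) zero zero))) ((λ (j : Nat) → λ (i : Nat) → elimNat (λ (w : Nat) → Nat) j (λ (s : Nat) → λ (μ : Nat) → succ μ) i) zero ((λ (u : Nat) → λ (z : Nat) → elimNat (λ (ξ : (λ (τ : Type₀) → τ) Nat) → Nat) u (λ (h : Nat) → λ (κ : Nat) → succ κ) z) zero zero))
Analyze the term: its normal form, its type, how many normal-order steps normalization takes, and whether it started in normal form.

resulting normal form:
  zero
inferred type:
  Nat
normal-order step count: 18
started in normal form: no
first contracted redex: a beta-redex


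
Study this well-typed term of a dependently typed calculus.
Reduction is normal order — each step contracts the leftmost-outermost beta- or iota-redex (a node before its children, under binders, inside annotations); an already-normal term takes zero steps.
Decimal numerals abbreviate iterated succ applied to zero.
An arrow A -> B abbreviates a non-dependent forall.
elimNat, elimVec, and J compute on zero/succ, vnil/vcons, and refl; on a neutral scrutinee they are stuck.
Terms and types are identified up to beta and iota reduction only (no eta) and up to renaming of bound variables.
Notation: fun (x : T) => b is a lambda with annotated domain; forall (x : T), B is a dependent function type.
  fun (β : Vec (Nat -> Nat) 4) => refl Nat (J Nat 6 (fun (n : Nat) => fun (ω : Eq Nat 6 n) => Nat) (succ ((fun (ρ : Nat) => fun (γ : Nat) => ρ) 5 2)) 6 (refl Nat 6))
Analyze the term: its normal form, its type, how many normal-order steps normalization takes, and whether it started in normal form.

reduced normal form:
  fun (β : Vec (Nat -> Nat) 4) => refl Nat 6
inferred type:
  Vec (Nat -> Nat) 4 -> Eq Nat 6 6
normal-order step count: 3
term was already normal: no
first contracted redex: a J iota-redex


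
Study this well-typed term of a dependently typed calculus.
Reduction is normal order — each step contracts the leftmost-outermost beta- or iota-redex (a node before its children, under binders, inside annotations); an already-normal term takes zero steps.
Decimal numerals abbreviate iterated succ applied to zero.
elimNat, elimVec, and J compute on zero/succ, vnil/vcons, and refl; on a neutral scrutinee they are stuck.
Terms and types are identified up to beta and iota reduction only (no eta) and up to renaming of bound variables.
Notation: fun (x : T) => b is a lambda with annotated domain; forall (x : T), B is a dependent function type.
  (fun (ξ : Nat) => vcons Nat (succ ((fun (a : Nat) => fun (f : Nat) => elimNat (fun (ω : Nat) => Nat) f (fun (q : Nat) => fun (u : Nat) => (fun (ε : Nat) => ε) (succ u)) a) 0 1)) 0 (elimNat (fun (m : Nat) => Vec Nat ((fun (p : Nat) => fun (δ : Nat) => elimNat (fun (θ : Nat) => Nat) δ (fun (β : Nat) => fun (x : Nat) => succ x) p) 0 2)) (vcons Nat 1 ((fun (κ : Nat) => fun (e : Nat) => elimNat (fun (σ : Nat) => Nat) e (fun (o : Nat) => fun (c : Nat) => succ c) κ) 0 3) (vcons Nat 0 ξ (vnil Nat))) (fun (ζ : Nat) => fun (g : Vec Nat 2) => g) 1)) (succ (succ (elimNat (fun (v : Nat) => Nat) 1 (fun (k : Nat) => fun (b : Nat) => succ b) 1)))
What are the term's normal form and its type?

resulting normal form:
  vcons Nat 2 0 (vcons Nat 1 3 (vcons Nat 0 4 (vnil Nat)))
inferred type:
  Vec Nat 3


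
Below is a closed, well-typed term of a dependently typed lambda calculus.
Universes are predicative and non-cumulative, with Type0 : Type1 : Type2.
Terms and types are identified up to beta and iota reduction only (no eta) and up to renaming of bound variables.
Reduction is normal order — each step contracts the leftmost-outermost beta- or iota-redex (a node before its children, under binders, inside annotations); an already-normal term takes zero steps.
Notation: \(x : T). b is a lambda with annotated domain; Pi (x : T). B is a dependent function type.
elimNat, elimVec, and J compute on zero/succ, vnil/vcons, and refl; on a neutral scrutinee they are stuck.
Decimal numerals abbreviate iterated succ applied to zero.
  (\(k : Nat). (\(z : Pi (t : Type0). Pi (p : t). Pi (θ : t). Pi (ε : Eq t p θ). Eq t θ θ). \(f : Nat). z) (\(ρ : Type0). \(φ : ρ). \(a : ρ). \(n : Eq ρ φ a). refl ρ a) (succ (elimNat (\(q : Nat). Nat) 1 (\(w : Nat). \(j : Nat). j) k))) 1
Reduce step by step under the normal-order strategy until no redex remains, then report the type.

normal-order reduction sequence:
  (\(k : Nat). (\(z : Pi (t : Type0). Pi (p : t). Pi (θ : t). Pi (ε : Eq t p θ). Eq t θ θ). \(f : Nat). z) (\(ρ : Type0). \(φ : ρ). \(a : ρ). \(n : Eq ρ φ a). refl ρ a) (succ (elimNat (\(q : Nat). Nat) 1 (\(w : Nat). \(j : Nat). j) k))) 1
  ~> (\(k : Pi (z : Type0). Pi (t : z). Pi (p : z). Pi (θ : Eq z t p). Eq z p p). \(ε : Nat). k) (\(f : Type0). \(ρ : f). \(φ : f). \(a : Eq f ρ φ). refl f φ) (succ (elimNat (\(n : Nat). Nat) 1 (\(q : Nat). \(w : Nat). w) 1))
  ~> (\(k : Nat). \(z : Type0). \(t : z). \(p : z). \(θ : Eq z t p). refl z p) (succ (elimNat (\(ε : Nat). Nat) 1 (\(f : Nat). \(ρ : Nat). ρ) 1))
  ~> \(k : Type0). \(z : k). \(t : k). \(p : Eq k z t). refl k t
type:
  Pi (k : Type0). Pi (z : k). Pi (t : k). Pi (p : Eq k z t). Eq k t t


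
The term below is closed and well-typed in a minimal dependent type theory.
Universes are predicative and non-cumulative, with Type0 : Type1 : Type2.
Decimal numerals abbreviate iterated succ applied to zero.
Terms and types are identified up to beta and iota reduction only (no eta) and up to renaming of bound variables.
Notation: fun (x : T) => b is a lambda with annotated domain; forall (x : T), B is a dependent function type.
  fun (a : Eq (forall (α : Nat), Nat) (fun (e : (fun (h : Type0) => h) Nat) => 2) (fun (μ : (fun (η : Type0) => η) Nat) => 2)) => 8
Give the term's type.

inferred type:
  forall (a : Eq (forall (α : Nat), Nat) (fun (e : Nat) => 2) (fun (h : Nat) => 2)), Nat
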